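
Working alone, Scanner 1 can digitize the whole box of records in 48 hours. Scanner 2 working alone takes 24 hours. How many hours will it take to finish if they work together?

Combined rate: 1/48 + 1/24 = (1 + 2)/48 = 3/48 = 1/16 per hour.
Time = 1 ÷ (1/16) = 16 hours.

16 hours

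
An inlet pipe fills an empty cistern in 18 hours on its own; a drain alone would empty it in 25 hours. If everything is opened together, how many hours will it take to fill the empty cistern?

Net rate = 1/18 − 1/25 = (25 − 18)/450 = 7/450 per hour.
Filling time = 1 ÷ (7/450) = 450/7 hours.

450/7 hours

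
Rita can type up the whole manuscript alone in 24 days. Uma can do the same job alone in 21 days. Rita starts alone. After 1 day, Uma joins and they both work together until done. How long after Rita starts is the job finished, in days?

In the first 1 day Rita alone does 1/24 of the job, leaving 23/24.
Once everyone is working, combined rate: 1/24 + 1/21 = (7 + 8)/168 = 15/168 = 5/56 per day.
Remaining 23/24 at 5/56 per day takes 161/15 days.
Total from the start = 1 + 161/15 = 176/15 days.

176/15 days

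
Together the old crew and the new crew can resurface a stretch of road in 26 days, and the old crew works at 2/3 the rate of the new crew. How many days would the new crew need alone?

Let the new crew's rate be r; then the old crew's rate is (2/3)r, so together (2/3 + 1)r = (5/3)r = 1/26.
Thus r = 3/130 per day.
The new crew alone: 130/3 days; the old crew alone: 65 days.

130/3 days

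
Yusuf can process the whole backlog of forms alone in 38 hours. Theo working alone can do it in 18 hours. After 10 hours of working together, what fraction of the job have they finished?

Combined rate: 1/38 + 1/18 = (9 + 19)/342 = 28/342 = 14/171 per hour.
In 10 hours they complete 10·14/171 = 140/171 of the job.

140/171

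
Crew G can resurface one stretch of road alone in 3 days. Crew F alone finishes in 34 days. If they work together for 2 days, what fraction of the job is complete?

37/51

Combined rate: 1/3 + 1/34 = (34 + 3)/102 = 37/102 per day.
In 2 days they complete 2·37/102 = 37/51 of the job.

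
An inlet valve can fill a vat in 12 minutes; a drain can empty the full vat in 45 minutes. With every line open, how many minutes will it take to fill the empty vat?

180/11 minutes

Net rate = 1/12 − 1/45 = (15 − 4)/180 = 11/180 per minute.
Filling time = 1 ÷ (11/180) = 180/11 minutes.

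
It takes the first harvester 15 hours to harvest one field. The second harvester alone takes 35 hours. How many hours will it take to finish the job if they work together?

21/2 hours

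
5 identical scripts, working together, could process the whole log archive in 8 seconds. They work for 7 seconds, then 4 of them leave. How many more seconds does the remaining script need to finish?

One script does 1/40 of the job per second.
After 7 seconds with 5 scripts, 7/8 is done (1/8 left).
With 1 script the rate is 1/40, so the rest takes 1/8 ÷ 1/40 = 5 seconds.

5 seconds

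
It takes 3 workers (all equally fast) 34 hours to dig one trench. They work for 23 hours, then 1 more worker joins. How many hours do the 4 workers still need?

One worker does 1/102 of the job per hour.
After 23 hours with 3 workers, 23/34 is done (11/34 left).
With 4 workers the rate is 4/102 = 2/51, so the rest takes 11/34 ÷ 2/51 = 33/4 hours.

33/4 hours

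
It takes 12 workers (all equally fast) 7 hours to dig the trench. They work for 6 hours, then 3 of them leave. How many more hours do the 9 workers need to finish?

4/3 hours

One worker does 1/84 of the job per hour.
After 6 hours with 12 workers, 6/7 is done (1/7 left).
With 9 workers the rate is 9/84 = 3/28, so the rest takes 1/7 ÷ 3/28 = 4/3 hours.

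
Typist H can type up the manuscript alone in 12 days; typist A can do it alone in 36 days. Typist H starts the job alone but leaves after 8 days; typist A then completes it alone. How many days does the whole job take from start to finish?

In 8 days typist H does 8/12 = 2/3 of the job, leaving 1/3.
Typist A works at 1/36 per day, so finishing takes 1/3 ÷ 1/36 = 12 days.
Total time = 8 + 12 = 20 days.

20 days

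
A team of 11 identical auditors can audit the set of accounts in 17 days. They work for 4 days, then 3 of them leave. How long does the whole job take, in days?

175/8 days

One auditor does 1/187 of the job per day.
After 4 days with 11 auditors, 4/17 is done (13/17 left).
With 8 auditors the rate is 8/187, so the rest takes 13/17 ÷ 8/187 = 143/8 days.
Total = 4 + 143/8 = 175/8 days.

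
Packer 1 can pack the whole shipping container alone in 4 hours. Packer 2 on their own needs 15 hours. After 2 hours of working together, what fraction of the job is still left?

Combined rate: 1/4 + 1/15 = (15 + 4)/60 = 19/60 per hour.
In 2 hours they complete 2·19/60 = 19/30 of the job.
So 11/30 remains.

11/30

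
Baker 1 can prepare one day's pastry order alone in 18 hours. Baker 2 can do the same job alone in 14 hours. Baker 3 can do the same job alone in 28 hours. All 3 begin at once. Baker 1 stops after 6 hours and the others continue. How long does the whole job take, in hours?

56/9 hours

In the first 6 hours the combined rate is 41/252, so 41/42 of the job is done, leaving 1/42.
After Baker 1 leaves the rate is 3/28 per hour; the remaining 1/42 takes 2/9 hours.
Total = 6 + 2/9 = 56/9 hours.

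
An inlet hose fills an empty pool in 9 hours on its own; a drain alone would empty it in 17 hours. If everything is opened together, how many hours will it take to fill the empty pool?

153/8 hours

Net rate = 1/9 − 1/17 = (17 − 9)/153 = 8/153 per hour.
Filling time = 1 ÷ (8/153) = 153/8 hours.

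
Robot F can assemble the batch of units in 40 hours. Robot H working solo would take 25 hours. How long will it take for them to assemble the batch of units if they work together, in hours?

200/13 hours

Combined rate: 1/40 + 1/25 = (5 + 8)/200 = 13/200 per hour.
Time = 1 ÷ (13/200) = 200/13 hours.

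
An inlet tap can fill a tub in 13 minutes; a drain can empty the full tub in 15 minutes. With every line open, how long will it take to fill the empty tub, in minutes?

195/2 minutes

Net rate = 1/13 − 1/15 = (15 − 13)/195 = 2/195 per minute.
Filling time = 1 ÷ (2/195) = 195/2 minutes.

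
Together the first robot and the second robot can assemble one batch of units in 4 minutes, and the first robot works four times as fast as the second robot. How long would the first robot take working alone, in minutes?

5 minutes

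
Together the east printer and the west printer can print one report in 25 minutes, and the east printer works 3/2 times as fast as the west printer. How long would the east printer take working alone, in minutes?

125/3 minutes

Let the west printer's rate be r; then the east printer's rate is (3/2)r, so together (3/2 + 1)r = (5/2)r = 1/25.
Thus r = 2/125 per minute.
The west printer alone: 125/2 minutes; the east printer alone: 125/3 minutes.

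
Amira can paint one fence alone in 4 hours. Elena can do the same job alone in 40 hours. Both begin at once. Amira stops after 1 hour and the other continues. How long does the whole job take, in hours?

30 hours

In the first 1 hour the combined rate is 11/40, so 11/40 of the job is done, leaving 29/40.
After Amira leaves the rate is 1/40 per hour; the remaining 29/40 takes 29 hours.
Total = 1 + 29 = 30 hours.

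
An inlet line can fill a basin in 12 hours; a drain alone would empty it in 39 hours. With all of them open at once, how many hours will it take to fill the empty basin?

52/3 hours

Net rate = 1/12 − 1/39 = (13 − 4)/156 = 9/156 = 3/52 per hour.
Filling time = 1 ÷ (3/52) = 52/3 hours.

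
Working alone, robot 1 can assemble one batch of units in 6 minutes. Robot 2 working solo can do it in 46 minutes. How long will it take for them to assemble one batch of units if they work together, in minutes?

69/13 minutes

With two workers the combined time is the product over the sum: 6·46/(6+46) = 276/52 = 69/13 minutes.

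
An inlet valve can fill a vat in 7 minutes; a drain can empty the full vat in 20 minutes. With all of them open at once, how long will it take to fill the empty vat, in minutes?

140/13 minutes

Net rate = 1/7 − 1/20 = (20 − 7)/140 = 13/140 per minute.
Filling time = 1 ÷ (13/140) = 140/13 minutes.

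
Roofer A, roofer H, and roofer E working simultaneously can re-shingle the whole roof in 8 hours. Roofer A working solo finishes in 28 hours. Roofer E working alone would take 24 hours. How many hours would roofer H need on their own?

Combined rate is 1/8 per hour.
Known contribution: 1/28 + 1/24 = (6 + 7)/168 = 13/168 per hour.
So roofer H's rate is 1/8 − 13/168 = 1/21, meaning 21 hours alone.

21 hours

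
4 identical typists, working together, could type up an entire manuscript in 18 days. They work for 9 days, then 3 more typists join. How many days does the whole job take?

One typist does 1/72 of the job per day.
After 9 days with 4 typists, 1/2 is done (1/2 left).
With 7 typists the rate is 7/72, so the rest takes 1/2 ÷ 7/72 = 36/7 days.
Total = 9 + 36/7 = 99/7 days.

99/7 days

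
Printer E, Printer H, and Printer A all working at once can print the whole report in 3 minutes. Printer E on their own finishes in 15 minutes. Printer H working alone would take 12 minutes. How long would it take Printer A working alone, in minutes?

60/11 minutes

Combined rate is 1/3 per minute.
Known contribution: 1/15 + 1/12 = (4 + 5)/60 = 9/60 = 3/20 per minute.
So Printer A's rate is 1/3 − 3/20 = 11/60, meaning 60/11 minutes alone.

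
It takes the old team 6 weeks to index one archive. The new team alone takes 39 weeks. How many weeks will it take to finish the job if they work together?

Combined rate: 1/6 + 1/39 = (13 + 2)/78 = 15/78 = 5/26 per week.
Time = 1 ÷ (5/26) = 26/5 weeks.

26/5 weeks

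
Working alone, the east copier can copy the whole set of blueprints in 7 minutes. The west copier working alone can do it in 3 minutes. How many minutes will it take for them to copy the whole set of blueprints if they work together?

With two workers the combined time is the product over the sum: 7·3/(7+3) = 21/10 minutes.

21/10 minutes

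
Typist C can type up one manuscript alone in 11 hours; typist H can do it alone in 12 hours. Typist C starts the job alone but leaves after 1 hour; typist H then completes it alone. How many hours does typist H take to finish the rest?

120/11 hours

In 1 hour typist C does 1/11 of the job, leaving 10/11.
Typist H works at 1/12 per hour, so finishing takes 10/11 ÷ 1/12 = 120/11 hours.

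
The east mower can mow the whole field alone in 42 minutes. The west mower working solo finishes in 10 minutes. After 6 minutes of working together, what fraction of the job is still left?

9/35

Combined rate: 1/42 + 1/10 = (5 + 21)/210 = 26/210 = 13/105 per minute.
In 6 minutes they complete 6·13/105 = 26/35 of the job.
So 9/35 remains.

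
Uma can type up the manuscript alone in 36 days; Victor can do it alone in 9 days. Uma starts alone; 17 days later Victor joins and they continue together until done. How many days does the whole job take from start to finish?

104/5 days

In 17 days Uma does 17/36 of the job, leaving 19/36.
Uma and Victor together work at 5/36 per day, so finishing takes 19/36 ÷ 5/36 = 19/5 days.
Total time = 17 + 19/5 = 104/5 days.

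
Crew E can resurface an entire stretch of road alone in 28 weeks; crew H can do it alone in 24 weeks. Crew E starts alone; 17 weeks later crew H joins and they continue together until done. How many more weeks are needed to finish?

In 17 weeks crew E does 17/28 of the job, leaving 11/28.
Crew E and crew H together work at 13/168 per week, so finishing takes 11/28 ÷ 13/168 = 66/13 weeks.

66/13 weeks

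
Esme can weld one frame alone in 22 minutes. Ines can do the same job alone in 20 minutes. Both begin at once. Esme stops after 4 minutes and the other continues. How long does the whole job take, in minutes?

180/11 minutes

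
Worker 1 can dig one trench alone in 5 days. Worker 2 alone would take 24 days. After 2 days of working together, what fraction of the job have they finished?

29/60

Combined rate: 1/5 + 1/24 = (24 + 5)/120 = 29/120 per day.
In 2 days they complete 2·29/120 = 29/60 of the job.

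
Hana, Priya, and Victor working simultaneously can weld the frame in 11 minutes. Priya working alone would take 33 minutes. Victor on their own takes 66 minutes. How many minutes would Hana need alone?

22 minutes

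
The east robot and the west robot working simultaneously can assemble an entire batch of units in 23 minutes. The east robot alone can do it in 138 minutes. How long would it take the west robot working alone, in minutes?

Combined rate is 1/23 per minute.
Known contribution: 1/138 per minute.
So the west robot's rate is 1/23 − 1/138 = 5/138, meaning 138/5 minutes alone.

138/5 minutes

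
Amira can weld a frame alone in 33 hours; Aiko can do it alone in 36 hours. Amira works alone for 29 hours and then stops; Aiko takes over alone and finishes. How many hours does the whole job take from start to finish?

In 29 hours Amira does 29/33 of the job, leaving 4/33.
Aiko works at 1/36 per hour, so finishing takes 4/33 ÷ 1/36 = 48/11 hours.
Total time = 29 + 48/11 = 367/11 hours.

367/11 hours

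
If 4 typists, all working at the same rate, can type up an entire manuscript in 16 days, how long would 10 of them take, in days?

Total work is 4·16 = 64 typist-days.
With 10 typists: 64/10 = 32/5 days.

32/5 days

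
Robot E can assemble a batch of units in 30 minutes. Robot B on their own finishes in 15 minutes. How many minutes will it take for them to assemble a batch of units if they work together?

10 minutes

With two workers the combined time is the product over the sum: 30·15/(30+15) = 450/45 = 10 minutes.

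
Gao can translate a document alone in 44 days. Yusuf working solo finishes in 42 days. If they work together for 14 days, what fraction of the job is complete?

43/66

Combined rate: 1/44 + 1/42 = (21 + 22)/924 = 43/924 per day.
In 14 days they complete 14·43/924 = 43/66 of the job.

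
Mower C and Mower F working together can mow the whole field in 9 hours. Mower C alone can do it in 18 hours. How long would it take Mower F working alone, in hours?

Combined rate is 1/9 per hour.
Known contribution: 1/18 per hour.
So Mower F's rate is 1/9 − 1/18 = 1/18, meaning 18 hours alone.

18 hours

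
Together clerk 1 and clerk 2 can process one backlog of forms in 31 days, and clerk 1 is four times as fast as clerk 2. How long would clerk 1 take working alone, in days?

155/4 days

Let clerk 2's rate be r; then clerk 1's rate is 4r, so together (4 + 1)r = 5r = 1/31.
Thus r = 1/155 per day.
Clerk 2 alone: 155 days; clerk 1 alone: 155/4 days.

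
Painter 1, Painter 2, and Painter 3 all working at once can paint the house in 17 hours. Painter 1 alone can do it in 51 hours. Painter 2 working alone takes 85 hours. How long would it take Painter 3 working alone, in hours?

255/7 hours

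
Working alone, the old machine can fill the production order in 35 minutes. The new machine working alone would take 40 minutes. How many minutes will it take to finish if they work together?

56/3 minutes

With two workers the combined time is the product over the sum: 35·40/(35+40) = 1400/75 = 56/3 minutes.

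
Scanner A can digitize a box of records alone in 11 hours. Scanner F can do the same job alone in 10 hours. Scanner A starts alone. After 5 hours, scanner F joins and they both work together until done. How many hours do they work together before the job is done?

20/7 hours

In the first 5 hours scanner A alone does 5/11 of the job, leaving 6/11.
Once everyone is working, combined rate: 1/11 + 1/10 = (10 + 11)/110 = 21/110 per hour.
Remaining 6/11 at 21/110 per hour takes 20/7 hours.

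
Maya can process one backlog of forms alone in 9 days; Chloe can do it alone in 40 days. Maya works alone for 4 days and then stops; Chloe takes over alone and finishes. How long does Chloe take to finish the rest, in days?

200/9 days

In 4 days Maya does 4/9 of the job, leaving 5/9.
Chloe works at 1/40 per day, so finishing takes 5/9 ÷ 1/40 = 200/9 days.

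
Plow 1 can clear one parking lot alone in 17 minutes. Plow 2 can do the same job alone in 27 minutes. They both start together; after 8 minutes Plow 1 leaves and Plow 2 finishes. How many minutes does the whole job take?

243/17 minutes

In the first 8 minutes the combined rate is 44/459, so 352/459 of the job is done, leaving 107/459.
After Plow 1 leaves the rate is 1/27 per minute; the remaining 107/459 takes 107/17 minutes.
Total = 8 + 107/17 = 243/17 minutes.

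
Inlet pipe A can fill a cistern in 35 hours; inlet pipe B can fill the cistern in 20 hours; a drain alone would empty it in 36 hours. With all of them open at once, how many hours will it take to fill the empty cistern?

Net rate = 1/35 + 1/20 − 1/36 = (36 + 63 − 35)/1260 = 64/1260 = 16/315 per hour.
Filling time = 1 ÷ (16/315) = 315/16 hours.

315/16 hours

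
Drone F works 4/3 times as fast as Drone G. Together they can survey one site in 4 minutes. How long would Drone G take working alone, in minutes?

Let Drone G's rate be r; then Drone F's rate is (4/3)r, so together (4/3 + 1)r = (7/3)r = 1/4.
Thus r = 3/28 per minute.
Drone G alone: 28/3 minutes; Drone F alone: 7 minutes.

28/3 minutes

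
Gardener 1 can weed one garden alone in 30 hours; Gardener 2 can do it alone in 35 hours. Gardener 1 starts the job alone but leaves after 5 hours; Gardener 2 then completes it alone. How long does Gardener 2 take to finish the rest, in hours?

175/6 hours

In 5 hours Gardener 1 does 5/30 = 1/6 of the job, leaving 5/6.
Gardener 2 works at 1/35 per hour, so finishing takes 5/6 ÷ 1/35 = 175/6 hours.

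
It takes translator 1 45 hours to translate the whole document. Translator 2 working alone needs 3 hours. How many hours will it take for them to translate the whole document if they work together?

With two workers the combined time is the product over the sum: 45·3/(45+3) = 135/48 = 45/16 hours.

45/16 hours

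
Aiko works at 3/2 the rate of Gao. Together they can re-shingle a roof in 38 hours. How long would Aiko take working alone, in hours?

Let Gao's rate be r; then Aiko's rate is (3/2)r, so together (3/2 + 1)r = (5/2)r = 1/38.
Thus r = 1/95 per hour.
Gao alone: 95 hours; Aiko alone: 190/3 hours.

190/3 hours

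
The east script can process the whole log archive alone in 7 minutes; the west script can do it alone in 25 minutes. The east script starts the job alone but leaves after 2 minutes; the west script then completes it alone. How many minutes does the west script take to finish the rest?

125/7 minutes

In 2 minutes the east script does 2/7 of the job, leaving 5/7.
The west script works at 1/25 per minute, so finishing takes 5/7 ÷ 1/25 = 125/7 minutes.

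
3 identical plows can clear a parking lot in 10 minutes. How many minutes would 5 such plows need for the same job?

6 minutes

Total work is 3·10 = 30 plow-minutes.
With 5 plows: 30/5 = 6 minutes.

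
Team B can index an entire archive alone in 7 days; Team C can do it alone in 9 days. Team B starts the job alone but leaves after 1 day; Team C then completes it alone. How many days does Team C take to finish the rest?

54/7 days

In 1 day Team B does 1/7 of the job, leaving 6/7.
Team C works at 1/9 per day, so finishing takes 6/7 ÷ 1/9 = 54/7 days.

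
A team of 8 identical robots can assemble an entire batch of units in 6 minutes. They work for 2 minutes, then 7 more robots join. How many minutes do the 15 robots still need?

32/15 minutes

One robot does 1/48 of the job per minute.
After 2 minutes with 8 robots, 1/3 is done (2/3 left).
With 15 robots the rate is 15/48 = 5/16, so the rest takes 2/3 ÷ 5/16 = 32/15 minutes.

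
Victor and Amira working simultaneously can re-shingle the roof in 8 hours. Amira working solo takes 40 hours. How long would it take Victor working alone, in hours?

10 hours

Combined rate is 1/8 per hour.
Known contribution: 1/40 per hour.
So Victor's rate is 1/8 − 1/40 = 1/10, meaning 10 hours alone.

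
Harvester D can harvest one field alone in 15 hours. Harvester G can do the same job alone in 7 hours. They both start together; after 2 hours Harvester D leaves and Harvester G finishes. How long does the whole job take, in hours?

In the first 2 hours the combined rate is 22/105, so 44/105 of the job is done, leaving 61/105.
After Harvester D leaves the rate is 1/7 per hour; the remaining 61/105 takes 61/15 hours.
Total = 2 + 61/15 = 91/15 hours.

91/15 hours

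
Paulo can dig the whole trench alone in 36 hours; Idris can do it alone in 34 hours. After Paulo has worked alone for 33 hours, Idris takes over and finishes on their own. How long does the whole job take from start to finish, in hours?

In 33 hours Paulo does 33/36 = 11/12 of the job, leaving 1/12.
Idris works at 1/34 per hour, so finishing takes 1/12 ÷ 1/34 = 17/6 hours.
Total time = 33 + 17/6 = 215/6 hours.

215/6 hours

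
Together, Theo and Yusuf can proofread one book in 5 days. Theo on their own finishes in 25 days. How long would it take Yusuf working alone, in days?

Combined rate is 1/5 per day.
Known contribution: 1/25 per day.
So Yusuf's rate is 1/5 − 1/25 = 4/25, meaning 25/4 days alone.

25/4 days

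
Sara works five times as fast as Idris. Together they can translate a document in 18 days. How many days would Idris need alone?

108 days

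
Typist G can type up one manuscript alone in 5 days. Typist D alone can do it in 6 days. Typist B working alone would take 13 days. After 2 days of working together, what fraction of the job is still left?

Combined rate: 1/5 + 1/6 + 1/13 = (78 + 65 + 30)/390 = 173/390 per day.
In 2 days they complete 2·173/390 = 173/195 of the job.
So 22/195 remains.

22/195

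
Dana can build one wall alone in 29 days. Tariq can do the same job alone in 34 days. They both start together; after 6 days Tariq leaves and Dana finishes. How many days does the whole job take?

406/17 days

In the first 6 days the combined rate is 63/986, so 189/493 of the job is done, leaving 304/493.
After Tariq leaves the rate is 1/29 per day; the remaining 304/493 takes 304/17 days.
Total = 6 + 304/17 = 406/17 days.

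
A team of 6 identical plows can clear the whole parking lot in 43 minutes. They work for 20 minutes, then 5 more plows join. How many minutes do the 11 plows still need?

138/11 minutes

One plow does 1/258 of the job per minute.
After 20 minutes with 6 plows, 20/43 is done (23/43 left).
With 11 plows the rate is 11/258, so the rest takes 23/43 ÷ 11/258 = 138/11 minutes.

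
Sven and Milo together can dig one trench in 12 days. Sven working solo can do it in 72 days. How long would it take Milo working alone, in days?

72/5 days

Combined rate is 1/12 per day.
Known contribution: 1/72 per day.
So Milo's rate is 1/12 − 1/72 = 5/72, meaning 72/5 days alone.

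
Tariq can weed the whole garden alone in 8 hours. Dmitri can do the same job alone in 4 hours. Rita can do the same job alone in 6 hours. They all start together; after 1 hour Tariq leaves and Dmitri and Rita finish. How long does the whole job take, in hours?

21/10 hours

In the first 1 hour the combined rate is 13/24, so 13/24 of the job is done, leaving 11/24.
After Tariq leaves the rate is 5/12 per hour; the remaining 11/24 takes 11/10 hours.
Total = 1 + 11/10 = 21/10 hours.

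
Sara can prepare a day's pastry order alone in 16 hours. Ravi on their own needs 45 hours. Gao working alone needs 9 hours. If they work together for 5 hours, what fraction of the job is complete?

47/48

Combined rate: 1/16 + 1/45 + 1/9 = (45 + 16 + 80)/720 = 141/720 = 47/240 per hour.
In 5 hours they complete 5·47/240 = 47/48 of the job.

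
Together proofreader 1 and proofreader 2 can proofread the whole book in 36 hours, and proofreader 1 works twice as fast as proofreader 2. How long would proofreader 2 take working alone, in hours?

108 hours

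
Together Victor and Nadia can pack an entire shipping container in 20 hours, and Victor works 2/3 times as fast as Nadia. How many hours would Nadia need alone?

100/3 hours

Let Nadia's rate be r; then Victor's rate is (2/3)r, so together (2/3 + 1)r = (5/3)r = 1/20.
Thus r = 3/100 per hour.
Nadia alone: 100/3 hours; Victor alone: 50 hours.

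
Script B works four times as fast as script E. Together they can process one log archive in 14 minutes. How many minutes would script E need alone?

Let script E's rate be r; then script B's rate is 4r, so together (4 + 1)r = 5r = 1/14.
Thus r = 1/70 per minute.
Script E alone: 70 minutes; script B alone: 35/2 minutes.

70 minutes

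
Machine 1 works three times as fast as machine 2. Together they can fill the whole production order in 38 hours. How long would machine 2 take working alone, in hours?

Let machine 2's rate be r; then machine 1's rate is 3r, so together (3 + 1)r = 4r = 1/38.
Thus r = 1/152 per hour.
Machine 2 alone: 152 hours; machine 1 alone: 152/3 hours.

152 hours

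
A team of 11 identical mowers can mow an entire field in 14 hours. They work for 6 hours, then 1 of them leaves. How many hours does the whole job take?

One mower does 1/154 of the job per hour.
After 6 hours with 11 mowers, 3/7 is done (4/7 left).
With 10 mowers the rate is 10/154 = 5/77, so the rest takes 4/7 ÷ 5/77 = 44/5 hours.
Total = 6 + 44/5 = 74/5 hours.

74/5 hours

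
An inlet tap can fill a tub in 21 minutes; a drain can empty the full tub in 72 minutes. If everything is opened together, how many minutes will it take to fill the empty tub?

504/17 minutes

Net rate = 1/21 − 1/72 = (24 − 7)/504 = 17/504 per minute.
Filling time = 1 ÷ (17/504) = 504/17 minutes.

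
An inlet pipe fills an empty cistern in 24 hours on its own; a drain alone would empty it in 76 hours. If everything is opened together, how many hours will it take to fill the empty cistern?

Net rate = 1/24 − 1/76 = (19 − 6)/456 = 13/456 per hour.
Filling time = 1 ÷ (13/456) = 456/13 hours.

456/13 hours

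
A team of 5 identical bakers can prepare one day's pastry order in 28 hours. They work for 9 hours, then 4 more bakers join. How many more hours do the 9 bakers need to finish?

95/9 hours

One baker does 1/140 of the job per hour.
After 9 hours with 5 bakers, 9/28 is done (19/28 left).
With 9 bakers the rate is 9/140, so the rest takes 19/28 ÷ 9/140 = 95/9 hours.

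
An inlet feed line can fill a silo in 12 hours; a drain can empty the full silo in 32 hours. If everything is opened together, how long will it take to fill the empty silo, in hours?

Net rate = 1/12 − 1/32 = (8 − 3)/96 = 5/96 per hour.
Filling time = 1 ÷ (5/96) = 96/5 hours.

96/5 hours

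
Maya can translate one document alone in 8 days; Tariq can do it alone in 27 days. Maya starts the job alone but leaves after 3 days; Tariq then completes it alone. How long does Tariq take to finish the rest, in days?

In 3 days Maya does 3/8 of the job, leaving 5/8.
Tariq works at 1/27 per day, so finishing takes 5/8 ÷ 1/27 = 135/8 days.

135/8 days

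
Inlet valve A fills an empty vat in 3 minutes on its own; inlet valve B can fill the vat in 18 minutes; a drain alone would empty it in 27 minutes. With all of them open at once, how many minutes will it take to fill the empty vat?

Net rate = 1/3 + 1/18 − 1/27 = (18 + 3 − 2)/54 = 19/54 per minute.
Filling time = 1 ÷ (19/54) = 54/19 minutes.

54/19 minutes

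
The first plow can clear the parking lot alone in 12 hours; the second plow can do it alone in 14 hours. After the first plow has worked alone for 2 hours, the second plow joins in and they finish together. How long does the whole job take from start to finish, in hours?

96/13 hours

In 2 hours the first plow does 2/12 = 1/6 of the job, leaving 5/6.
The first plow and the second plow together work at 13/84 per hour, so finishing takes 5/6 ÷ 13/84 = 70/13 hours.
Total time = 2 + 70/13 = 96/13 hours.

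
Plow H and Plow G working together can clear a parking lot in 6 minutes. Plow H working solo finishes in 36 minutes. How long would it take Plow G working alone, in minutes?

Combined rate is 1/6 per minute.
Known contribution: 1/36 per minute.
So Plow G's rate is 1/6 − 1/36 = 5/36, meaning 36/5 minutes alone.

36/5 minutes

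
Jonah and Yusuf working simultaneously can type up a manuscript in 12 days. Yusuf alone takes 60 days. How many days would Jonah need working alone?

15 days

Combined rate is 1/12 per day.
Known contribution: 1/60 per day.
So Jonah's rate is 1/12 − 1/60 = 1/15, meaning 15 days alone.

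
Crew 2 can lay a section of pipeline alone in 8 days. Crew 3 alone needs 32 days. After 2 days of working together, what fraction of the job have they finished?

5/16

Combined rate: 1/8 + 1/32 = (4 + 1)/32 = 5/32 per day.
In 2 days they complete 2·5/32 = 5/16 of the job.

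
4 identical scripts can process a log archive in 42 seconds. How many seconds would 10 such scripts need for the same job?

84/5 seconds

Total work is 4·42 = 168 script-seconds.
With 10 scripts: 168/10 = 84/5 seconds.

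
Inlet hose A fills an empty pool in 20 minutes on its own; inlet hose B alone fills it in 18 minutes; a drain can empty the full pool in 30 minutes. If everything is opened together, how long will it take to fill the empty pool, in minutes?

180/13 minutes

Net rate = 1/20 + 1/18 − 1/30 = (9 + 10 − 6)/180 = 13/180 per minute.
Filling time = 1 ÷ (13/180) = 180/13 minutes.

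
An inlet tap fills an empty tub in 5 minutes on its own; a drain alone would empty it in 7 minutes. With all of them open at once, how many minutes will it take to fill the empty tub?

35/2 minutes

Net rate = 1/5 − 1/7 = (7 − 5)/35 = 2/35 per minute.
Filling time = 1 ÷ (2/35) = 35/2 minutes.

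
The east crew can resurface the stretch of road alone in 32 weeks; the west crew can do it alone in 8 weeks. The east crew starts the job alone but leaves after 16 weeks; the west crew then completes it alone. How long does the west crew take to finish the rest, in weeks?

4 weeks

In 16 weeks the east crew does 16/32 = 1/2 of the job, leaving 1/2.
The west crew works at 1/8 per week, so finishing takes 1/2 ÷ 1/8 = 4 weeks.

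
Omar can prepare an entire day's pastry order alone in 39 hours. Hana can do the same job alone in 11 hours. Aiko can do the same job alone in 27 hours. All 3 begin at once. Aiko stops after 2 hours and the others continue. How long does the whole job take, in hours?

143/18 hours

In the first 2 hours the combined rate is 593/3861, so 1186/3861 of the job is done, leaving 2675/3861.
After Aiko leaves the rate is 50/429 per hour; the remaining 2675/3861 takes 107/18 hours.
Total = 2 + 107/18 = 143/18 hours.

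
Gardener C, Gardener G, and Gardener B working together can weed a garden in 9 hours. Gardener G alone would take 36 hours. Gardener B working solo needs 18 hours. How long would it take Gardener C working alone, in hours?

36 hours

Combined rate is 1/9 per hour.
Known contribution: 1/36 + 1/18 = (1 + 2)/36 = 3/36 = 1/12 per hour.
So Gardener C's rate is 1/9 − 1/12 = 1/36, meaning 36 hours alone.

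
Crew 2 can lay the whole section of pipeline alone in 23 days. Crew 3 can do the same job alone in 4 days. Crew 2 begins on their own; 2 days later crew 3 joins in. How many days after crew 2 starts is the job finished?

46/9 days

In the first 2 days crew 2 alone does 2/23 of the job, leaving 21/23.
Once everyone is working, combined rate: 1/23 + 1/4 = (4 + 23)/92 = 27/92 per day.
Remaining 21/23 at 27/92 per day takes 28/9 days.
Total from the start = 2 + 28/9 = 46/9 days.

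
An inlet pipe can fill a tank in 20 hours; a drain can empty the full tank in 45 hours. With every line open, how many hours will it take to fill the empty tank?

36 hours

Net rate = 1/20 − 1/45 = (9 − 4)/180 = 5/180 = 1/36 per hour.
Filling time = 1 ÷ (1/36) = 36 hours.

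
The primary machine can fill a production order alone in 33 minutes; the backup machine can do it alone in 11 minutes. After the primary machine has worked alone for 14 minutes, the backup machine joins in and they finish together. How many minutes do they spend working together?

In 14 minutes the primary machine does 14/33 of the job, leaving 19/33.
The primary machine and the backup machine together work at 4/33 per minute, so finishing takes 19/33 ÷ 4/33 = 19/4 minutes.

19/4 minutes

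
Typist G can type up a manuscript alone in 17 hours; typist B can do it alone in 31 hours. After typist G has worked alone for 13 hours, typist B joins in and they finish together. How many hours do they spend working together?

31/12 hours

In 13 hours typist G does 13/17 of the job, leaving 4/17.
Typist G and typist B together work at 48/527 per hour, so finishing takes 4/17 ÷ 48/527 = 31/12 hours.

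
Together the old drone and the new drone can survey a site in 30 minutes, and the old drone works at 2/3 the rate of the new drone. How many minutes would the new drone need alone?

Let the new drone's rate be r; then the old drone's rate is (2/3)r, so together (2/3 + 1)r = (5/3)r = 1/30.
Thus r = 1/50 per minute.
The new drone alone: 50 minutes; the old drone alone: 75 minutes.

50 minutes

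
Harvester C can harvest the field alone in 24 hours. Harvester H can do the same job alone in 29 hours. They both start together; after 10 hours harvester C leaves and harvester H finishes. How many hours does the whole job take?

203/12 hours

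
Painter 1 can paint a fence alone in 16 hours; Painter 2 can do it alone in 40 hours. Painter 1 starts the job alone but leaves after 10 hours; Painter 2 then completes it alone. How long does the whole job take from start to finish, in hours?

25 hours

In 10 hours Painter 1 does 10/16 = 5/8 of the job, leaving 3/8.
Painter 2 works at 1/40 per hour, so finishing takes 3/8 ÷ 1/40 = 15 hours.
Total time = 10 + 15 = 25 hours.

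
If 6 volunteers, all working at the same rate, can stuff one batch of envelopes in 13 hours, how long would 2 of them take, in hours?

Total work is 6·13 = 78 volunteer-hours.
With 2 volunteers: 78/2 = 39 hours.

39 hours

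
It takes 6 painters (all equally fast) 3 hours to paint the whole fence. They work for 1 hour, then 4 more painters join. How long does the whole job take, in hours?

One painter does 1/18 of the job per hour.
After 1 hour with 6 painters, 1/3 is done (2/3 left).
With 10 painters the rate is 10/18 = 5/9, so the rest takes 2/3 ÷ 5/9 = 6/5 hours.
Total = 1 + 6/5 = 11/5 hours.

11/5 hours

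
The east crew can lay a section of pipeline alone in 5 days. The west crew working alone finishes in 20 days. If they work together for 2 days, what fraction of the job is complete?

1/2

Combined rate: 1/5 + 1/20 = (4 + 1)/20 = 5/20 = 1/4 per day.
In 2 days they complete 2·1/4 = 1/2 of the job.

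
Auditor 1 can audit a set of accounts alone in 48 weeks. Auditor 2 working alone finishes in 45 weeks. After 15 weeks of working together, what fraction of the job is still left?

17/48

Combined rate: 1/48 + 1/45 = (15 + 16)/720 = 31/720 per week.
In 15 weeks they complete 15·31/720 = 31/48 of the job.
So 17/48 remains.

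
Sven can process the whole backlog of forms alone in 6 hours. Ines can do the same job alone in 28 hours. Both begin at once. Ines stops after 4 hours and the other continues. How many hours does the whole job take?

36/7 hours

In the first 4 hours the combined rate is 17/84, so 17/21 of the job is done, leaving 4/21.
After Ines leaves the rate is 1/6 per hour; the remaining 4/21 takes 8/7 hours.
Total = 4 + 8/7 = 36/7 hours.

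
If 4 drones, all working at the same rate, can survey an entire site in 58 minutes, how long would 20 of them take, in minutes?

58/5 minutes

Total work is 4·58 = 232 drone-minutes.
With 20 drones: 232/20 = 58/5 minutes.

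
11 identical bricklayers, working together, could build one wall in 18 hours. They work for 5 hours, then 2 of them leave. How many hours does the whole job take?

188/9 hours

One bricklayer does 1/198 of the job per hour.
After 5 hours with 11 bricklayers, 5/18 is done (13/18 left).
With 9 bricklayers the rate is 9/198 = 1/22, so the rest takes 13/18 ÷ 1/22 = 143/9 hours.
Total = 5 + 143/9 = 188/9 hours.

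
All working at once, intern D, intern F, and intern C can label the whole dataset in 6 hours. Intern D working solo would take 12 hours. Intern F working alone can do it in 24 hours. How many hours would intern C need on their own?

24 hours

Combined rate is 1/6 per hour.
Known contribution: 1/12 + 1/24 = (2 + 1)/24 = 3/24 = 1/8 per hour.
So intern C's rate is 1/6 − 1/8 = 1/24, meaning 24 hours alone.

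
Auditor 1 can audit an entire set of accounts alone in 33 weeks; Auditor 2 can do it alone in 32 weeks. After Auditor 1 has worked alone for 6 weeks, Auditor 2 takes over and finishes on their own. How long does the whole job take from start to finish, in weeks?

In 6 weeks Auditor 1 does 6/33 = 2/11 of the job, leaving 9/11.
Auditor 2 works at 1/32 per week, so finishing takes 9/11 ÷ 1/32 = 288/11 weeks.
Total time = 6 + 288/11 = 354/11 weeks.

354/11 weeks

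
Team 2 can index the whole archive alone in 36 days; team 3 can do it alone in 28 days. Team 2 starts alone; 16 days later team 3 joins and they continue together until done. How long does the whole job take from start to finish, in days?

99/4 days

In 16 days team 2 does 16/36 = 4/9 of the job, leaving 5/9.
Team 2 and team 3 together work at 4/63 per day, so finishing takes 5/9 ÷ 4/63 = 35/4 days.
Total time = 16 + 35/4 = 99/4 days.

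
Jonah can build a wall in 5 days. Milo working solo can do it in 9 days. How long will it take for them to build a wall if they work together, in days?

Combined rate: 1/5 + 1/9 = (9 + 5)/45 = 14/45 per day.
Time = 1 ÷ (14/45) = 45/14 days.

45/14 days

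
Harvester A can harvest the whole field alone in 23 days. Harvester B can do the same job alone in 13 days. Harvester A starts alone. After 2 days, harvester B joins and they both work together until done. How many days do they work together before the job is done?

91/12 days

In the first 2 days harvester A alone does 2/23 of the job, leaving 21/23.
Once everyone is working, combined rate: 1/23 + 1/13 = (13 + 23)/299 = 36/299 per day.
Remaining 21/23 at 36/299 per day takes 91/12 days.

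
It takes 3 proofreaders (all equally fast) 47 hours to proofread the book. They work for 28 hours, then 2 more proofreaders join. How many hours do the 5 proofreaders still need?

One proofreader does 1/141 of the job per hour.
After 28 hours with 3 proofreaders, 28/47 is done (19/47 left).
With 5 proofreaders the rate is 5/141, so the rest takes 19/47 ÷ 5/141 = 57/5 hours.

57/5 hours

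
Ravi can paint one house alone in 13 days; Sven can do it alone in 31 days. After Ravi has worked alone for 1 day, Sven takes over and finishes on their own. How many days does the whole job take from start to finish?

In 1 day Ravi does 1/13 of the job, leaving 12/13.
Sven works at 1/31 per day, so finishing takes 12/13 ÷ 1/31 = 372/13 days.
Total time = 1 + 372/13 = 385/13 days.

385/13 days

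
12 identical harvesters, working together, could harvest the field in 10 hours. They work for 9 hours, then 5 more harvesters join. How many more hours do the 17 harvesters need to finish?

12/17 hours

One harvester does 1/120 of the job per hour.
After 9 hours with 12 harvesters, 9/10 is done (1/10 left).
With 17 harvesters the rate is 17/120, so the rest takes 1/10 ÷ 17/120 = 12/17 hours.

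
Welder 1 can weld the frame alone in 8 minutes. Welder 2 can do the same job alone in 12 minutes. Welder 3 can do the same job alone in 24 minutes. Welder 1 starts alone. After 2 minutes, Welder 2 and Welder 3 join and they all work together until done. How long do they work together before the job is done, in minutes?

In the first 2 minutes Welder 1 alone does 2/8 = 1/4 of the job, leaving 3/4.
Once everyone is working, combined rate: 1/8 + 1/12 + 1/24 = (3 + 2 + 1)/24 = 6/24 = 1/4 per minute.
Remaining 3/4 at 1/4 per minute takes 3 minutes.

3 minutes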